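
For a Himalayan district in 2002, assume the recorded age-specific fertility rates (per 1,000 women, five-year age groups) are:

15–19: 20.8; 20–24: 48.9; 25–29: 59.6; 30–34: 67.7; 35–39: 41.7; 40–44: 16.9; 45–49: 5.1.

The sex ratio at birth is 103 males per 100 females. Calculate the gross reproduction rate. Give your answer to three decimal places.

Proportion female at birth = 100 / (100 + 103) = 0.49261.
Sum of ASFRs = 20.8 + 48.9 + 59.6 + 67.7 + 41.7 + 16.9 + 5.1 = 260.7
TFR = 5 × 260.7 / 1000 = 1.3035
GRR = 0.49261 × 1.3035 = 0.64212

0.642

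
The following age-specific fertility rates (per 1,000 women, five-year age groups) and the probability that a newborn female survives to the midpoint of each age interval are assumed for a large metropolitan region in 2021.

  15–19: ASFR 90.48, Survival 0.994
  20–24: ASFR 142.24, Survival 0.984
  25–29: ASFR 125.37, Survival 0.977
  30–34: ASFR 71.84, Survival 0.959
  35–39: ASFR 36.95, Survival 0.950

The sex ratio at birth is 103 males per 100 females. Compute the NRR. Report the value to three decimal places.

1.124

Proportion female at birth = 100 / (100 + 103) = 0.49261.
Per-age-group product (5 × ASFR × survival probability):
  15–19: 5 × 90.48/1000 × 0.994 = 0.44969
  20–24: 5 × 142.24/1000 × 0.984 = 0.69982
  25–29: 5 × 125.37/1000 × 0.977 = 0.61243
  30–34: 5 × 71.84/1000 × 0.959 = 0.34447
  35–39: 5 × 36.95/1000 × 0.950 = 0.17551
Sum = 2.28192
NRR = 0.49261 × 2.28192 = 1.12410
NRR > 1, so each generation more than replaces itself.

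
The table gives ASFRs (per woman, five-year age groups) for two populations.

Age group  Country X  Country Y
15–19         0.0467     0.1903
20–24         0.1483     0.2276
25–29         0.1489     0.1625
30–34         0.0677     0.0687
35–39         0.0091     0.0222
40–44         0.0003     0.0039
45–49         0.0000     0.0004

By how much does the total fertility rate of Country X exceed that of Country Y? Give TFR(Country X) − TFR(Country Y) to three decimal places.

-1.273

Country X:
  Sum of ASFRs = 0.0467 + 0.1483 + 0.1489 + 0.0677 + 0.0091 + 0.0003 + 0.0000 = 0.4210
  TFR = 5 × 0.4210 = 2.105
Country Y:
  Sum of ASFRs = 0.1903 + 0.2276 + 0.1625 + 0.0687 + 0.0222 + 0.0039 + 0.0004 = 0.6756
  TFR = 5 × 0.6756 = 3.378
Difference = 2.105 − 3.378 = -1.273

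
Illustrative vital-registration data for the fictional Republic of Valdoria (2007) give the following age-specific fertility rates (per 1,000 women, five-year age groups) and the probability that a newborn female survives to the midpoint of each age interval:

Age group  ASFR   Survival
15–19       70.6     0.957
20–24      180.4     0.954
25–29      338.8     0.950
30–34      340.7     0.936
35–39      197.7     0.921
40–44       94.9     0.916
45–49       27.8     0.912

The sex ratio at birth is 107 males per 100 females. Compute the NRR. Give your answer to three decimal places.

2.838

Proportion female at birth = 100 / (100 + 107) = 0.48309.
Survival-weighted fertility by age (5·fₓ·Sₓ):
  15–19: 5 × 70.6/1000 × 0.957 = 0.33782
  20–24: 5 × 180.4/1000 × 0.954 = 0.86051
  25–29: 5 × 338.8/1000 × 0.950 = 1.60930
  30–34: 5 × 340.7/1000 × 0.936 = 1.59448
  35–39: 5 × 197.7/1000 × 0.921 = 0.91041
  40–44: 5 × 94.9/1000 × 0.916 = 0.43464
  45–49: 5 × 27.8/1000 × 0.912 = 0.12677
Sum = 5.87393
NRR = 0.48309 × 5.87393 = 2.83764
With NRR above 1 the population is above replacement fertility.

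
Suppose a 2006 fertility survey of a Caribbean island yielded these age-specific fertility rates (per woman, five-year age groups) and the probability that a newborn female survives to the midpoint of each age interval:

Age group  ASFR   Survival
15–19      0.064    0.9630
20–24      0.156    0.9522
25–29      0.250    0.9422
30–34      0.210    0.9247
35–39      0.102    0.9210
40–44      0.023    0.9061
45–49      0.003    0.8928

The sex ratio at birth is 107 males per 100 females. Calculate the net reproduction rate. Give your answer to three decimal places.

Proportion female at birth = 100 / (100 + 107) = 0.48309.
Survival-weighted fertility by age (5·fₓ·Sₓ):
  15–19: 5 × 0.064 × 0.9630 = 0.30816
  20–24: 5 × 0.156 × 0.9522 = 0.74272
  25–29: 5 × 0.250 × 0.9422 = 1.17775
  30–34: 5 × 0.210 × 0.9247 = 0.97094
  35–39: 5 × 0.102 × 0.9210 = 0.46971
  40–44: 5 × 0.023 × 0.9061 = 0.10420
  45–49: 5 × 0.003 × 0.8928 = 0.01339
Sum = 3.78687
NRR = 0.48309 × 3.78687 = 1.82940

1.829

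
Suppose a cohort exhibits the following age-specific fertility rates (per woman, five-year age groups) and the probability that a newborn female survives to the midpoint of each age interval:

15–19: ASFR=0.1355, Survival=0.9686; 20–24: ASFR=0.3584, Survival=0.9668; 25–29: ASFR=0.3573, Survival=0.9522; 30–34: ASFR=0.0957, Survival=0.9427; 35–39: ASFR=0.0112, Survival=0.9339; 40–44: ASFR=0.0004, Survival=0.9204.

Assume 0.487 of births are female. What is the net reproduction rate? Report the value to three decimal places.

2.238

Proportion female at birth = 0.487.
Weighting each age-specific rate by interval width and survival:
  15–19: 5 × 0.1355 × 0.9686 = 0.65623
  20–24: 5 × 0.3584 × 0.9668 = 1.73251
  25–29: 5 × 0.3573 × 0.9522 = 1.70111
  30–34: 5 × 0.0957 × 0.9427 = 0.45108
  35–39: 5 × 0.0112 × 0.9339 = 0.05230
  40–44: 5 × 0.0004 × 0.9204 = 0.00184
Sum = 4.59507
NRR = 0.487 × 4.59507 = 2.23780
With NRR above 1 the population is above replacement fertility.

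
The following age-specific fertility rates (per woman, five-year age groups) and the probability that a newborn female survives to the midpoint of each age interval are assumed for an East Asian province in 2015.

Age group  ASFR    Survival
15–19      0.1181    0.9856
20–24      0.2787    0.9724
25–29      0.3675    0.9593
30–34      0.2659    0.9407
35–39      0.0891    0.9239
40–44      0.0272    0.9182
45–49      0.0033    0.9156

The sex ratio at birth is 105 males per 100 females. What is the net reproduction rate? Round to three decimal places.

Proportion female at birth = 100 / (100 + 105) = 0.48780.
Each age group contributes 5 × ASFR × survival:
  15–19: 5 × 0.1181 × 0.9856 = 0.58200
  20–24: 5 × 0.2787 × 0.9724 = 1.35504
  25–29: 5 × 0.3675 × 0.9593 = 1.76271
  30–34: 5 × 0.2659 × 0.9407 = 1.25066
  35–39: 5 × 0.0891 × 0.9239 = 0.41160
  40–44: 5 × 0.0272 × 0.9182 = 0.12488
  45–49: 5 × 0.0033 × 0.9156 = 0.01511
Sum = 5.50200
NRR = 0.48780 × 5.50200 = 2.68388

2.684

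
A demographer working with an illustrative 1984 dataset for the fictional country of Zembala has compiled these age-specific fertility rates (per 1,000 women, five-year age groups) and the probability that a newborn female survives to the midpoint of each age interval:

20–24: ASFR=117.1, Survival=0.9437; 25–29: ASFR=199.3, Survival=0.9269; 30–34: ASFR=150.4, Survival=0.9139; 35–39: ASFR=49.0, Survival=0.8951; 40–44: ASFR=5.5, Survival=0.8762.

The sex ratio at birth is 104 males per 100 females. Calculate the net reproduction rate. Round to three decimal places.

1.180

Proportion female at birth = 100 / (100 + 104) = 0.49020.
Weighting each age-specific rate by interval width and survival:
  20–24: 5 × 117.1/1000 × 0.9437 = 0.55254
  25–29: 5 × 199.3/1000 × 0.9269 = 0.92366
  30–34: 5 × 150.4/1000 × 0.9139 = 0.68725
  35–39: 5 × 49.0/1000 × 0.8951 = 0.21930
  40–44: 5 × 5.5/1000 × 0.8762 = 0.02410
Sum = 2.40685
NRR = 0.49020 × 2.40685 = 1.17984
NRR > 1, so each generation more than replaces itself.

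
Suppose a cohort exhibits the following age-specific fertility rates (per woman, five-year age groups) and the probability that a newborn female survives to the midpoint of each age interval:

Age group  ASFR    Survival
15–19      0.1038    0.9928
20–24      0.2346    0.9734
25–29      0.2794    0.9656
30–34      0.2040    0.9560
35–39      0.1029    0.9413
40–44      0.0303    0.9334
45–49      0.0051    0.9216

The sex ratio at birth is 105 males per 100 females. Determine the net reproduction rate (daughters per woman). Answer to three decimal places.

2.259

Proportion female at birth = 100 / (100 + 105) = 0.48780.
Each age group contributes 5 × ASFR × survival:
  15–19: 5 × 0.1038 × 0.9928 = 0.51526
  20–24: 5 × 0.2346 × 0.9734 = 1.14180
  25–29: 5 × 0.2794 × 0.9656 = 1.34894
  30–34: 5 × 0.2040 × 0.9560 = 0.97512
  35–39: 5 × 0.1029 × 0.9413 = 0.48430
  40–44: 5 × 0.0303 × 0.9334 = 0.14141
  45–49: 5 × 0.0051 × 0.9216 = 0.02350
Sum = 4.63033
NRR = 0.48780 × 4.63033 = 2.25867
With NRR above 1 the population is above replacement fertility.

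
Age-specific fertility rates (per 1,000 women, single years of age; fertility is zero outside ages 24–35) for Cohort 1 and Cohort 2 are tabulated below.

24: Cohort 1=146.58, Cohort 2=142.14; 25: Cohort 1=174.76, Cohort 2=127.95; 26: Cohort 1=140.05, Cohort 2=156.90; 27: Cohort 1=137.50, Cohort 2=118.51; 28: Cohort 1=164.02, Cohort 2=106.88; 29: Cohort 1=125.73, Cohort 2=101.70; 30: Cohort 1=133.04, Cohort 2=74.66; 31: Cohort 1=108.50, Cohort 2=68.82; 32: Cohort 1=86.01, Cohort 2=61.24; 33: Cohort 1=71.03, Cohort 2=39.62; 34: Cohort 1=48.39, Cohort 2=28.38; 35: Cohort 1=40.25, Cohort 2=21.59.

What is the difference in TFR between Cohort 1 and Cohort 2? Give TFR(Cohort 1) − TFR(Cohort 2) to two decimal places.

Cohort 1:
  Sum of ASFRs = 146.58 + 174.76 + 140.05 + 137.50 + 164.02 + 125.73 + 133.04 + 108.50 + 86.01 + 71.03 + 48.39 + 40.25 = 1375.86
  TFR = 1375.86 / 1000 = 1.37586
Cohort 2:
  Sum of ASFRs = 142.14 + 127.95 + 156.90 + 118.51 + 106.88 + 101.70 + 74.66 + 68.82 + 61.24 + 39.62 + 28.38 + 21.59 = 1048.39
  TFR = 1048.39 / 1000 = 1.04839
Difference = 1.37586 − 1.04839 = 0.32747

0.33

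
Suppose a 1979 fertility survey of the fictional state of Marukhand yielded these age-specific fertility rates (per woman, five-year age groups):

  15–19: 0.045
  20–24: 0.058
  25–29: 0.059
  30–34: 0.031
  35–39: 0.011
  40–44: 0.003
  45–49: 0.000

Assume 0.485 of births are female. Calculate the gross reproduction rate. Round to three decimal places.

0.502

Proportion female at birth = 0.485.
Sum of ASFRs = 0.045 + 0.058 + 0.059 + 0.031 + 0.011 + 0.003 + 0.000 = 0.207
TFR = 5 × 0.207 = 1.035
GRR = 0.485 × 1.035 = 0.50198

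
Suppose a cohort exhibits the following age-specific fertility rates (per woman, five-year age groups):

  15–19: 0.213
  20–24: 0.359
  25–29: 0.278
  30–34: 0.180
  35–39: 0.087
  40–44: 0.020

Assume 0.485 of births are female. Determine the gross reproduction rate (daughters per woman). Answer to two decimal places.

2.76

Proportion female at birth = 0.485.
Sum of ASFRs = 0.213 + 0.359 + 0.278 + 0.180 + 0.087 + 0.020 = 1.137
TFR = 5 × 1.137 = 5.685
GRR = 0.485 × 5.685 = 2.75723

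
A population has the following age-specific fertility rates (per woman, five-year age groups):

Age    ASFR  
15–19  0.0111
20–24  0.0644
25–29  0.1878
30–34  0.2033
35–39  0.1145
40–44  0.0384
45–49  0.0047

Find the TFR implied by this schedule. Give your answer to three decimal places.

3.121

Sum of ASFRs = 0.0111 + 0.0644 + 0.1878 + 0.2033 + 0.1145 + 0.0384 + 0.0047 = 0.6242
TFR = 5 × 0.6242 = 3.121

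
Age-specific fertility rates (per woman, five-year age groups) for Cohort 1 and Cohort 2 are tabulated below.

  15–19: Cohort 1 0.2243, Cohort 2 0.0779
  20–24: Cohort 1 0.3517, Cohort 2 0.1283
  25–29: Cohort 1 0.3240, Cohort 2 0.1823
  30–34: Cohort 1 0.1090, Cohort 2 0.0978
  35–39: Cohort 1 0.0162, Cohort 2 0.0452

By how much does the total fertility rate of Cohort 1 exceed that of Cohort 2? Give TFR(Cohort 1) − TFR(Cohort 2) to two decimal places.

2.47

Cohort 1:
  Sum of ASFRs = 0.2243 + 0.3517 + 0.3240 + 0.1090 + 0.0162 = 1.0252
  TFR = 5 × 1.0252 = 5.126
Cohort 2:
  Sum of ASFRs = 0.0779 + 0.1283 + 0.1823 + 0.0978 + 0.0452 = 0.5315
  TFR = 5 × 0.5315 = 2.6575
Difference = 5.126 − 2.6575 = 2.4685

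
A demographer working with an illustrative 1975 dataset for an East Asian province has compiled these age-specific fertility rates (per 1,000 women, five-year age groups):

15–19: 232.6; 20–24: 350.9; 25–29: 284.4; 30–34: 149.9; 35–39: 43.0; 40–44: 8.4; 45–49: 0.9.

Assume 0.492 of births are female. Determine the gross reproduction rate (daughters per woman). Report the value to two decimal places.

2.63

Proportion female at birth = 0.492.
Sum of ASFRs = 232.6 + 350.9 + 284.4 + 149.9 + 43.0 + 8.4 + 0.9 = 1070.1
TFR = 5 × 1070.1 / 1000 = 5.3505
GRR = 0.492 × 5.3505 = 2.63245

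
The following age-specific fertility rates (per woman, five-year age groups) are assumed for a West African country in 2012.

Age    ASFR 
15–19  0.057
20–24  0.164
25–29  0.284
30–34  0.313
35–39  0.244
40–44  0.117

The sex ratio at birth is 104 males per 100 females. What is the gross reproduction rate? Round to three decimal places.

Proportion female at birth = 100 / (100 + 104) = 0.49020.
Sum of ASFRs = 0.057 + 0.164 + 0.284 + 0.313 + 0.244 + 0.117 = 1.179
TFR = 5 × 1.179 = 5.895
GRR = 0.49020 × 5.895 = 2.88973

2.890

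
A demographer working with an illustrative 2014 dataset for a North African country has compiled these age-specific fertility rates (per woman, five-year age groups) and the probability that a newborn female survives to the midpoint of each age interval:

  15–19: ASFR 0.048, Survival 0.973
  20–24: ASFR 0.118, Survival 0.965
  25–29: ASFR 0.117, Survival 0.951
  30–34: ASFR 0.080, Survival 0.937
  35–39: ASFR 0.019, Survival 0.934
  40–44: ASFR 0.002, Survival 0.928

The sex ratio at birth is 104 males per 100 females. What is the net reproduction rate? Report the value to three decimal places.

0.898

Proportion female at birth = 100 / (100 + 104) = 0.49020.
Survival-weighted fertility by age (5·fₓ·Sₓ):
  15–19: 5 × 0.048 × 0.973 = 0.23352
  20–24: 5 × 0.118 × 0.965 = 0.56935
  25–29: 5 × 0.117 × 0.951 = 0.55634
  30–34: 5 × 0.080 × 0.937 = 0.37480
  35–39: 5 × 0.019 × 0.934 = 0.08873
  40–44: 5 × 0.002 × 0.928 = 0.00928
Sum = 1.83202
NRR = 0.49020 × 1.83202 = 0.89806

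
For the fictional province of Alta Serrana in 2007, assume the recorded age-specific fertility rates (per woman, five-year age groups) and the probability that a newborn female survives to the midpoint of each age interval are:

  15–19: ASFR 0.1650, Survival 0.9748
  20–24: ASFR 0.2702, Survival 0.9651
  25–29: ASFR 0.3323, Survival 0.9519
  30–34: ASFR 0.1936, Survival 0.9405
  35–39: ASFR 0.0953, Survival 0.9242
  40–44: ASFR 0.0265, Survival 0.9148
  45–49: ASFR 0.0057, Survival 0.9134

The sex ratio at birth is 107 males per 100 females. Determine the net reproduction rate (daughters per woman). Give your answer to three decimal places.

2.506

Proportion female at birth = 100 / (100 + 107) = 0.48309.
Per-age-group product (5 × ASFR × survival probability):
  15–19: 5 × 0.1650 × 0.9748 = 0.80421
  20–24: 5 × 0.2702 × 0.9651 = 1.30385
  25–29: 5 × 0.3323 × 0.9519 = 1.58158
  30–34: 5 × 0.1936 × 0.9405 = 0.91040
  35–39: 5 × 0.0953 × 0.9242 = 0.44038
  40–44: 5 × 0.0265 × 0.9148 = 0.12121
  45–49: 5 × 0.0057 × 0.9134 = 0.02603
Sum = 5.18766
NRR = 0.48309 × 5.18766 = 2.50611
NRR > 1, so each generation more than replaces itself.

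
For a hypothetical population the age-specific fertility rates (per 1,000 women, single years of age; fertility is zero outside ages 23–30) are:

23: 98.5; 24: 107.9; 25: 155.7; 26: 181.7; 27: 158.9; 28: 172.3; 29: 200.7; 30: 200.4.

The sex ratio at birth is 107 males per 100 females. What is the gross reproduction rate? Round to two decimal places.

0.62

Proportion female at birth = 100 / (100 + 107) = 0.48309.
Sum of ASFRs = 98.5 + 107.9 + 155.7 + 181.7 + 158.9 + 172.3 + 200.7 + 200.4 = 1276.1
TFR = 1276.1 / 1000 = 1.2761
GRR = 0.48309 × 1.2761 = 0.61647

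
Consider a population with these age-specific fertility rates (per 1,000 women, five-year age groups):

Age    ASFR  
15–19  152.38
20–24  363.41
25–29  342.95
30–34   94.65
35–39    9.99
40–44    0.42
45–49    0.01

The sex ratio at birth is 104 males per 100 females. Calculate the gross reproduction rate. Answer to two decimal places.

Proportion female at birth = 100 / (100 + 104) = 0.49020.
Sum of ASFRs = 152.38 + 363.41 + 342.95 + 94.65 + 9.99 + 0.42 + 0.01 = 963.81
TFR = 5 × 963.81 / 1000 = 4.81905
GRR = 0.49020 × 4.81905 = 2.36230

2.36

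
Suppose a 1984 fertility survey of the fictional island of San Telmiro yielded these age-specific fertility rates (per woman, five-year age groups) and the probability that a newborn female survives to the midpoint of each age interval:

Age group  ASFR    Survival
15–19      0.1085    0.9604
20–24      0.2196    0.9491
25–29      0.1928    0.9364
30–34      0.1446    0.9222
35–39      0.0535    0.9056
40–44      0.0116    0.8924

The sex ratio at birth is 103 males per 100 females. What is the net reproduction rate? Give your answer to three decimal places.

1.688

Proportion female at birth = 100 / (100 + 103) = 0.49261.
Each age group contributes 5 × ASFR × survival:
  15–19: 5 × 0.1085 × 0.9604 = 0.52102
  20–24: 5 × 0.2196 × 0.9491 = 1.04211
  25–29: 5 × 0.1928 × 0.9364 = 0.90269
  30–34: 5 × 0.1446 × 0.9222 = 0.66675
  35–39: 5 × 0.0535 × 0.9056 = 0.24225
  40–44: 5 × 0.0116 × 0.8924 = 0.05176
Sum = 3.42658
NRR = 0.49261 × 3.42658 = 1.68797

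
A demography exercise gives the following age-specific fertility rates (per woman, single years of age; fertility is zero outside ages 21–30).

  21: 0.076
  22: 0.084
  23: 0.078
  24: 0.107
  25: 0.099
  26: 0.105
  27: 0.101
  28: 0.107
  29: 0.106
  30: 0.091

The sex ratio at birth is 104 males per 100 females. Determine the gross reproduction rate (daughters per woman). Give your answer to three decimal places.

0.468

Proportion female at birth = 100 / (100 + 104) = 0.49020.
Sum of ASFRs = 0.076 + 0.084 + 0.078 + 0.107 + 0.099 + 0.105 + 0.101 + 0.107 + 0.106 + 0.091 = 0.954
TFR = 0.954
GRR = 0.49020 × 0.954 = 0.46765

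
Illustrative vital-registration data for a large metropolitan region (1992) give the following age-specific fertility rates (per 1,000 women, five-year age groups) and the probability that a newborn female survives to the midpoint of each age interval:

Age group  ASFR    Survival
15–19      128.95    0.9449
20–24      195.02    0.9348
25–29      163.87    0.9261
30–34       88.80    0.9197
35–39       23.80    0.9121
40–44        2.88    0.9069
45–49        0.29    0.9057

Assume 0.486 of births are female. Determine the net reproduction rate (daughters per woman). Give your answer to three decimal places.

Proportion female at birth = 0.486.
Weighting each age-specific rate by interval width and survival:
  15–19: 5 × 128.95/1000 × 0.9449 = 0.60922
  20–24: 5 × 195.02/1000 × 0.9348 = 0.91152
  25–29: 5 × 163.87/1000 × 0.9261 = 0.75880
  30–34: 5 × 88.80/1000 × 0.9197 = 0.40835
  35–39: 5 × 23.80/1000 × 0.9121 = 0.10854
  40–44: 5 × 2.88/1000 × 0.9069 = 0.01306
  45–49: 5 × 0.29/1000 × 0.9057 = 0.00131
Sum = 2.81080
NRR = 0.486 × 2.81080 = 1.36605
With NRR above 1 the population is above replacement fertility.

1.366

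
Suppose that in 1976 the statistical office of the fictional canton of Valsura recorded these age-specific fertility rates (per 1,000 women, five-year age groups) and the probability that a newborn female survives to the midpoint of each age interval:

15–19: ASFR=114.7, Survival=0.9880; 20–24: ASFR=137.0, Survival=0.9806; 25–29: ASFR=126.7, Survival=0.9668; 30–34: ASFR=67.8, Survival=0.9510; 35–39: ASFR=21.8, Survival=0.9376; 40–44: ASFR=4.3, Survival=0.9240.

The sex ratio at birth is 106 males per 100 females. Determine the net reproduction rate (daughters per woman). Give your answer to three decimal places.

1.114

Proportion female at birth = 100 / (100 + 106) = 0.48544.
Each age group contributes 5 × ASFR × survival:
  15–19: 5 × 114.7/1000 × 0.9880 = 0.56662
  20–24: 5 × 137.0/1000 × 0.9806 = 0.67171
  25–29: 5 × 126.7/1000 × 0.9668 = 0.61247
  30–34: 5 × 67.8/1000 × 0.9510 = 0.32239
  35–39: 5 × 21.8/1000 × 0.9376 = 0.10220
  40–44: 5 × 4.3/1000 × 0.9240 = 0.01987
Sum = 2.29526
NRR = 0.48544 × 2.29526 = 1.11421
With NRR above 1 the population is above replacement fertility.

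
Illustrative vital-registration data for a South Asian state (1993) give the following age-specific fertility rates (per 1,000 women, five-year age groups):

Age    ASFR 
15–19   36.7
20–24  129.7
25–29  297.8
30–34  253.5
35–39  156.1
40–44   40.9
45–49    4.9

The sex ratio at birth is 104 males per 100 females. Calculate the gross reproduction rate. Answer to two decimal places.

Proportion female at birth = 100 / (100 + 104) = 0.49020.
Sum of ASFRs = 36.7 + 129.7 + 297.8 + 253.5 + 156.1 + 40.9 + 4.9 = 919.6
TFR = 5 × 919.6 / 1000 = 4.598
GRR = 0.49020 × 4.598 = 2.25394

2.25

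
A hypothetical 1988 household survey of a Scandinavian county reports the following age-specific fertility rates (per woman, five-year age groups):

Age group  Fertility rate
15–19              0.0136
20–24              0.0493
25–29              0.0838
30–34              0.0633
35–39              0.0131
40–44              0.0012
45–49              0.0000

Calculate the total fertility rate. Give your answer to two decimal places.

Sum of ASFRs = 0.0136 + 0.0493 + 0.0838 + 0.0633 + 0.0131 + 0.0012 + 0.0000 = 0.2243
TFR = 5 × 0.2243 = 1.1215

1.12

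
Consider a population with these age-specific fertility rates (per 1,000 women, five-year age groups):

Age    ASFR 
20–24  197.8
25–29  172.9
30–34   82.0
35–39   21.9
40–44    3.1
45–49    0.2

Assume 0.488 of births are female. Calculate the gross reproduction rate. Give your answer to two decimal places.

Proportion female at birth = 0.488.
Sum of ASFRs = 197.8 + 172.9 + 82.0 + 21.9 + 3.1 + 0.2 = 477.9
TFR = 5 × 477.9 / 1000 = 2.3895
GRR = 0.488 × 2.3895 = 1.16608

1.17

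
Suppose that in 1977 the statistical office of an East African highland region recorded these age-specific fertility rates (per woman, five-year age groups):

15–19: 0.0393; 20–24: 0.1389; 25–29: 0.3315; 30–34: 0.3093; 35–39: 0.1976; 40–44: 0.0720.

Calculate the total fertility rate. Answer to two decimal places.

Sum of ASFRs = 0.0393 + 0.1389 + 0.3315 + 0.3093 + 0.1976 + 0.0720 = 1.0886
TFR = 5 × 1.0886 = 5.443

5.44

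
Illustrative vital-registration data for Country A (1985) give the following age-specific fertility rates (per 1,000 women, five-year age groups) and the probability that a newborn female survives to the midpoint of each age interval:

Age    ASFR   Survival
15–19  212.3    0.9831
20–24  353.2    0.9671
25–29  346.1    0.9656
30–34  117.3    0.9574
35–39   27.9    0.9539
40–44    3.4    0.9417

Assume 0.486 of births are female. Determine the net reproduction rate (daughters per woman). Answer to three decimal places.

2.495

Proportion female at birth = 0.486.
Survival-weighted fertility by age (5·fₓ·Sₓ):
  15–19: 5 × 212.3/1000 × 0.9831 = 1.04356
  20–24: 5 × 353.2/1000 × 0.9671 = 1.70790
  25–29: 5 × 346.1/1000 × 0.9656 = 1.67097
  30–34: 5 × 117.3/1000 × 0.9574 = 0.56152
  35–39: 5 × 27.9/1000 × 0.9539 = 0.13307
  40–44: 5 × 3.4/1000 × 0.9417 = 0.01601
Sum = 5.13303
NRR = 0.486 × 5.13303 = 2.49465
An NRR exceeding 1 indicates intrinsic growth under these rates.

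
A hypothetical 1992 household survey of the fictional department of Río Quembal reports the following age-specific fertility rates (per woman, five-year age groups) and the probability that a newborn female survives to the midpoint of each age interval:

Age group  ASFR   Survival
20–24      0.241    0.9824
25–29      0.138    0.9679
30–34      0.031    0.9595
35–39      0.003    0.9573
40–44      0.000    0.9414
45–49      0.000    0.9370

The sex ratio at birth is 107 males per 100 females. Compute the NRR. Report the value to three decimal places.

0.973

Proportion female at birth = 100 / (100 + 107) = 0.48309.
Per-age-group product (5 × ASFR × survival probability):
  20–24: 5 × 0.241 × 0.9824 = 1.18379
  25–29: 5 × 0.138 × 0.9679 = 0.66785
  30–34: 5 × 0.031 × 0.9595 = 0.14872
  35–39: 5 × 0.003 × 0.9573 = 0.01436
  40–44: 5 × 0.000 × 0.9414 = 0.00000
  45–49: 5 × 0.000 × 0.9370 = 0.00000
Sum = 2.01472
NRR = 0.48309 × 2.01472 = 0.97329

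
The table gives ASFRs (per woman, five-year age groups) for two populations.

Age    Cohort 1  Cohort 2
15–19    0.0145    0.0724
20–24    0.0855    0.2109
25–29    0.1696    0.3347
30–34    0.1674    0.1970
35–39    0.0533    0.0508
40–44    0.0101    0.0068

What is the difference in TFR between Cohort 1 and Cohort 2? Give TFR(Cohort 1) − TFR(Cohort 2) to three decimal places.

Cohort 1:
  Sum of ASFRs = 0.0145 + 0.0855 + 0.1696 + 0.1674 + 0.0533 + 0.0101 = 0.5004
  TFR = 5 × 0.5004 = 2.502
Cohort 2:
  Sum of ASFRs = 0.0724 + 0.2109 + 0.3347 + 0.1970 + 0.0508 + 0.0068 = 0.8726
  TFR = 5 × 0.8726 = 4.363
Difference = 2.502 − 4.363 = -1.861

-1.861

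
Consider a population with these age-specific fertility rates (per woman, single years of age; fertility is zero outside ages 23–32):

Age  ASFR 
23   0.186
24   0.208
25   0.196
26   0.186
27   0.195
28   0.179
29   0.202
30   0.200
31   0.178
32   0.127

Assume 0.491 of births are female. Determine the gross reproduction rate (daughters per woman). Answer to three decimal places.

Proportion female at birth = 0.491.
Sum of ASFRs = 0.186 + 0.208 + 0.196 + 0.186 + 0.195 + 0.179 + 0.202 + 0.200 + 0.178 + 0.127 = 1.857
TFR = 1.857
GRR = 0.491 × 1.857 = 0.91179

0.912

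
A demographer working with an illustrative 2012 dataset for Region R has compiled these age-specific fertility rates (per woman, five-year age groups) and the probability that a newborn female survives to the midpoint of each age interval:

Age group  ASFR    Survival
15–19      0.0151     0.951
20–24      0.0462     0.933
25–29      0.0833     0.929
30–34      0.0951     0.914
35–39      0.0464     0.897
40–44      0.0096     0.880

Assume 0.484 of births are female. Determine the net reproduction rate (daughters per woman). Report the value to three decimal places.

Proportion female at birth = 0.484.
Per-age-group product (5 × ASFR × survival probability):
  15–19: 5 × 0.0151 × 0.951 = 0.07180
  20–24: 5 × 0.0462 × 0.933 = 0.21552
  25–29: 5 × 0.0833 × 0.929 = 0.38693
  30–34: 5 × 0.0951 × 0.914 = 0.43461
  35–39: 5 × 0.0464 × 0.897 = 0.20810
  40–44: 5 × 0.0096 × 0.880 = 0.04224
Sum = 1.35920
NRR = 0.484 × 1.35920 = 0.65785
With NRR below 1 the population is below replacement fertility.

0.658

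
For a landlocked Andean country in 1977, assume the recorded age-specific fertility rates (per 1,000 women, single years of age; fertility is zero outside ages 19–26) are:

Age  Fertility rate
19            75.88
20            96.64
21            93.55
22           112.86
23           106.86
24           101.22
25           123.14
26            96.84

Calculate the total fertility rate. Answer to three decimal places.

0.807

Sum of ASFRs = 75.88 + 96.64 + 93.55 + 112.86 + 106.86 + 101.22 + 123.14 + 96.84 = 806.99
TFR = 806.99 / 1000 = 0.80699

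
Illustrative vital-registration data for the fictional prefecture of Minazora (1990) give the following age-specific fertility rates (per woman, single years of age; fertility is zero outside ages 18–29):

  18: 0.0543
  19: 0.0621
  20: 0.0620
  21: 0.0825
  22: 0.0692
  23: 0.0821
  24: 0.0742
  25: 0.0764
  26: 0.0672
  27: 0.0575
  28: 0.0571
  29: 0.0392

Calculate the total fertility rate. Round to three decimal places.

Sum of ASFRs = 0.0543 + 0.0621 + 0.0620 + 0.0825 + 0.0692 + 0.0821 + 0.0742 + 0.0764 + 0.0672 + 0.0575 + 0.0571 + 0.0392 = 0.7838
TFR = 0.7838

0.784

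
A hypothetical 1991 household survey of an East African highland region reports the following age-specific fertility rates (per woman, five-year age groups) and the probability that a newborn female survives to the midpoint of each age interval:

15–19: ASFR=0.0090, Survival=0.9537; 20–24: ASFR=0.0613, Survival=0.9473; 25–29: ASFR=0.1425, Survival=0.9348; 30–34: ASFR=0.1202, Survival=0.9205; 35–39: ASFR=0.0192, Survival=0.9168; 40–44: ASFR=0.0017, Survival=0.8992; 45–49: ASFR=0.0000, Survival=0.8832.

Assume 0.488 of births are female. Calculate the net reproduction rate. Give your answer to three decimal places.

Proportion female at birth = 0.488.
Survival-weighted fertility by age (5·fₓ·Sₓ):
  15–19: 5 × 0.0090 × 0.9537 = 0.04292
  20–24: 5 × 0.0613 × 0.9473 = 0.29035
  25–29: 5 × 0.1425 × 0.9348 = 0.66605
  30–34: 5 × 0.1202 × 0.9205 = 0.55322
  35–39: 5 × 0.0192 × 0.9168 = 0.08801
  40–44: 5 × 0.0017 × 0.8992 = 0.00764
  45–49: 5 × 0.0000 × 0.8832 = 0.00000
Sum = 1.64819
NRR = 0.488 × 1.64819 = 0.80432

0.804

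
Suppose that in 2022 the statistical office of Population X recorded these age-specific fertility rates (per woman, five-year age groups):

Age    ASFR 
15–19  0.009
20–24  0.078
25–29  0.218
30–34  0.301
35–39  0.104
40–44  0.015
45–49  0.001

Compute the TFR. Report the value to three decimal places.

Sum of ASFRs = 0.009 + 0.078 + 0.218 + 0.301 + 0.104 + 0.015 + 0.001 = 0.726
TFR = 5 × 0.726 = 3.63

3.630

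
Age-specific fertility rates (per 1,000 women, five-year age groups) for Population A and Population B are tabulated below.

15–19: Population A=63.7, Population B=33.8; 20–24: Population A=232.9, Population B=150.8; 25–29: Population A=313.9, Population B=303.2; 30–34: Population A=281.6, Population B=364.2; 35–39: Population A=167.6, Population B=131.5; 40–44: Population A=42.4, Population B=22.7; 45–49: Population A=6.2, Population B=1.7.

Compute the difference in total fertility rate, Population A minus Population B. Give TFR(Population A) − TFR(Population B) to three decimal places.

0.502

Population A:
  Sum of ASFRs = 63.7 + 232.9 + 313.9 + 281.6 + 167.6 + 42.4 + 6.2 = 1108.3
  TFR = 5 × 1108.3 / 1000 = 5.5415
Population B:
  Sum of ASFRs = 33.8 + 150.8 + 303.2 + 364.2 + 131.5 + 22.7 + 1.7 = 1007.9
  TFR = 5 × 1007.9 / 1000 = 5.0395
Difference = 5.5415 − 5.0395 = 0.502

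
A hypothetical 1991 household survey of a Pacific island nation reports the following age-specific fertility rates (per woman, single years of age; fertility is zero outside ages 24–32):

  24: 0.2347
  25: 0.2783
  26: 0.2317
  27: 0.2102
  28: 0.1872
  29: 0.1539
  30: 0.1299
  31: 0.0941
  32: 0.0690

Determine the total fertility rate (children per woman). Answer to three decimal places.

1.589

Sum of ASFRs = 0.2347 + 0.2783 + 0.2317 + 0.2102 + 0.1872 + 0.1539 + 0.1299 + 0.0941 + 0.0690 = 1.5890
TFR = 1.589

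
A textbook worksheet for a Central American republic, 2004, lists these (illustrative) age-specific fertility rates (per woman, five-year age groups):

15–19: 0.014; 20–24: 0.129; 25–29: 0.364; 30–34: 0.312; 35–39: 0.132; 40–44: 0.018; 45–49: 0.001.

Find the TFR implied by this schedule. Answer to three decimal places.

4.850

Sum of ASFRs = 0.014 + 0.129 + 0.364 + 0.312 + 0.132 + 0.018 + 0.001 = 0.970
TFR = 5 × 0.970 = 4.85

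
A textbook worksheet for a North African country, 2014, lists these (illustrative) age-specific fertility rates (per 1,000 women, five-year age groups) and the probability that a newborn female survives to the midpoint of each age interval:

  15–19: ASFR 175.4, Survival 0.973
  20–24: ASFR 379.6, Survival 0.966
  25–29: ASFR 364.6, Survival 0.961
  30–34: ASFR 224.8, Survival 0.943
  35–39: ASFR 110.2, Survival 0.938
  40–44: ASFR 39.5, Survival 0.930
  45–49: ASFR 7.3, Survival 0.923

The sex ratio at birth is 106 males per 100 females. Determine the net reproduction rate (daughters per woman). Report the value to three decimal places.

Proportion female at birth = 100 / (100 + 106) = 0.48544.
Each age group contributes 5 × ASFR × survival:
  15–19: 5 × 175.4/1000 × 0.973 = 0.85332
  20–24: 5 × 379.6/1000 × 0.966 = 1.83347
  25–29: 5 × 364.6/1000 × 0.961 = 1.75190
  30–34: 5 × 224.8/1000 × 0.943 = 1.05993
  35–39: 5 × 110.2/1000 × 0.938 = 0.51684
  40–44: 5 × 39.5/1000 × 0.930 = 0.18368
  45–49: 5 × 7.3/1000 × 0.923 = 0.03369
Sum = 6.23283
NRR = 0.48544 × 6.23283 = 3.02566
With NRR above 1 the population is above replacement fertility.

3.026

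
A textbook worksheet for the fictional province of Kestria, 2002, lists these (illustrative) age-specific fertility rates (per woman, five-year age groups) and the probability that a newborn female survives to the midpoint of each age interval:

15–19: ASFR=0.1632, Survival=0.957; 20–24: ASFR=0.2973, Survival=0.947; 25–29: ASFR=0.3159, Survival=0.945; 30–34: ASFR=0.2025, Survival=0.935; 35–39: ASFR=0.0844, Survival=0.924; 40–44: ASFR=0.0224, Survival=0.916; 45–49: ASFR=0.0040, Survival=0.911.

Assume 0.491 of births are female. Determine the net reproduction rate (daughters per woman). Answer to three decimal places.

Proportion female at birth = 0.491.
Each age group contributes 5 × ASFR × survival:
  15–19: 5 × 0.1632 × 0.957 = 0.78091
  20–24: 5 × 0.2973 × 0.947 = 1.40772
  25–29: 5 × 0.3159 × 0.945 = 1.49263
  30–34: 5 × 0.2025 × 0.935 = 0.94669
  35–39: 5 × 0.0844 × 0.924 = 0.38993
  40–44: 5 × 0.0224 × 0.916 = 0.10259
  45–49: 5 × 0.0040 × 0.911 = 0.01822
Sum = 5.13869
NRR = 0.491 × 5.13869 = 2.52310

2.523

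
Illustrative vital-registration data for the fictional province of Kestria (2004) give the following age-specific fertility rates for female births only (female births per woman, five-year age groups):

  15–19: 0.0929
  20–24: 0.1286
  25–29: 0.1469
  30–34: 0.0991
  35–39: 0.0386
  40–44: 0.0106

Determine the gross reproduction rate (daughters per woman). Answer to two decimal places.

2.58

Sum of female ASFRs = 0.0929 + 0.1286 + 0.1469 + 0.0991 + 0.0386 + 0.0106 = 0.5167
GRR = 5 × 0.5167 = 2.5835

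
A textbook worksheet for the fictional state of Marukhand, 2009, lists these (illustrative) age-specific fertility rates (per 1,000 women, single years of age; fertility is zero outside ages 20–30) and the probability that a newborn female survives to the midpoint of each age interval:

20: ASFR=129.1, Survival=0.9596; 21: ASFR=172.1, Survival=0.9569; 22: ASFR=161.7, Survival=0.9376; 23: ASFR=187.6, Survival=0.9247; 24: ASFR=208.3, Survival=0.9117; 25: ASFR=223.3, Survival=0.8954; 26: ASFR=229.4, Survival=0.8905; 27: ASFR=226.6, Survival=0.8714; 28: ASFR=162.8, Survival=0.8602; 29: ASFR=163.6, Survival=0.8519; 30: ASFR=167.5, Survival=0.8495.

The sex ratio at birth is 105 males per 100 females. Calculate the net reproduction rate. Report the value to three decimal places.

0.891

Proportion female at birth = 100 / (100 + 105) = 0.48780.
Weighting each age-specific rate by interval width and survival:
  20: 1 × 129.1/1000 × 0.9596 = 0.12388
  21: 1 × 172.1/1000 × 0.9569 = 0.16468
  22: 1 × 161.7/1000 × 0.9376 = 0.15161
  23: 1 × 187.6/1000 × 0.9247 = 0.17347
  24: 1 × 208.3/1000 × 0.9117 = 0.18991
  25: 1 × 223.3/1000 × 0.8954 = 0.19994
  26: 1 × 229.4/1000 × 0.8905 = 0.20428
  27: 1 × 226.6/1000 × 0.8714 = 0.19746
  28: 1 × 162.8/1000 × 0.8602 = 0.14004
  29: 1 × 163.6/1000 × 0.8519 = 0.13937
  30: 1 × 167.5/1000 × 0.8495 = 0.14229
Sum = 1.82693
NRR = 0.48780 × 1.82693 = 0.89118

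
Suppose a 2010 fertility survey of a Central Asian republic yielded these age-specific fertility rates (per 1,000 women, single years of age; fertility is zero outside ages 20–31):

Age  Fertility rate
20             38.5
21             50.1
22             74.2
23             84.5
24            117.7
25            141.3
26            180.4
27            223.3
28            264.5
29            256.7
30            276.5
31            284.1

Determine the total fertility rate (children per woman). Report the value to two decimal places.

Sum of ASFRs = 38.5 + 50.1 + 74.2 + 84.5 + 117.7 + 141.3 + 180.4 + 223.3 + 264.5 + 256.7 + 276.5 + 284.1 = 1991.8
TFR = 1991.8 / 1000 = 1.9918

1.99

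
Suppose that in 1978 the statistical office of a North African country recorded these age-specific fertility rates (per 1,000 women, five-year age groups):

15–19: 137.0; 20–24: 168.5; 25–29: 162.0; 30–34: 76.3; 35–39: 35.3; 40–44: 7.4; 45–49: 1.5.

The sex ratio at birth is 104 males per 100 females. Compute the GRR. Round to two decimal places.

Proportion female at birth = 100 / (100 + 104) = 0.49020.
Sum of ASFRs = 137.0 + 168.5 + 162.0 + 76.3 + 35.3 + 7.4 + 1.5 = 588.0
TFR = 5 × 588.0 / 1000 = 2.94
GRR = 0.49020 × 2.94 = 1.44119

1.44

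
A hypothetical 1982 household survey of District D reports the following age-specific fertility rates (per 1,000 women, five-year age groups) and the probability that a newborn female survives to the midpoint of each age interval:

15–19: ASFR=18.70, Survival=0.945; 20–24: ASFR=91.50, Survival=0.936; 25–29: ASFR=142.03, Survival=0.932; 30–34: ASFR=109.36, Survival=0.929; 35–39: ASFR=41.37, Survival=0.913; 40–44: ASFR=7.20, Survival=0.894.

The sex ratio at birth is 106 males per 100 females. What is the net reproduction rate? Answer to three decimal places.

0.926

Proportion female at birth = 100 / (100 + 106) = 0.48544.
Each age group contributes 5 × ASFR × survival:
  15–19: 5 × 18.70/1000 × 0.945 = 0.08836
  20–24: 5 × 91.50/1000 × 0.936 = 0.42822
  25–29: 5 × 142.03/1000 × 0.932 = 0.66186
  30–34: 5 × 109.36/1000 × 0.929 = 0.50798
  35–39: 5 × 41.37/1000 × 0.913 = 0.18885
  40–44: 5 × 7.20/1000 × 0.894 = 0.03218
Sum = 1.90745
NRR = 0.48544 × 1.90745 = 0.92595
With NRR below 1 the population is below replacement fertility.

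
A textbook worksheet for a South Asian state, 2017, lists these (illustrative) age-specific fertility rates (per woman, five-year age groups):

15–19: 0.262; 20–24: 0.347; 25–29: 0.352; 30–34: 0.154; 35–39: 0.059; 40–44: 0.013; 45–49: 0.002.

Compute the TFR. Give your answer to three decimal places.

Sum of ASFRs = 0.262 + 0.347 + 0.352 + 0.154 + 0.059 + 0.013 + 0.002 = 1.189
TFR = 5 × 1.189 = 5.945

5.945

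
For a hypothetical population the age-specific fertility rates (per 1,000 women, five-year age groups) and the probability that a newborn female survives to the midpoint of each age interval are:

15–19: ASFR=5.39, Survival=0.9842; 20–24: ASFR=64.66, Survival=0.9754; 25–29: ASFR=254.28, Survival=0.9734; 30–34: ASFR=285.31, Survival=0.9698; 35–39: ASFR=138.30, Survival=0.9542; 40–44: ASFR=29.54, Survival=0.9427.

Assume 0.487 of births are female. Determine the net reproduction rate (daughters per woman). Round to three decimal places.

1.832

Proportion female at birth = 0.487.
Weighting each age-specific rate by interval width and survival:
  15–19: 5 × 5.39/1000 × 0.9842 = 0.02652
  20–24: 5 × 64.66/1000 × 0.9754 = 0.31535
  25–29: 5 × 254.28/1000 × 0.9734 = 1.23758
  30–34: 5 × 285.31/1000 × 0.9698 = 1.38347
  35–39: 5 × 138.30/1000 × 0.9542 = 0.65983
  40–44: 5 × 29.54/1000 × 0.9427 = 0.13924
Sum = 3.76199
NRR = 0.487 × 3.76199 = 1.83209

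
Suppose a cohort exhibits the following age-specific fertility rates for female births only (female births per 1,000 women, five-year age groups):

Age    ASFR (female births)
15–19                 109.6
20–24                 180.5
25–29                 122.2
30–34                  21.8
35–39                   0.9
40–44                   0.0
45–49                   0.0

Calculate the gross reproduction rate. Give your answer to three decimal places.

Sum of female ASFRs = 109.6 + 180.5 + 122.2 + 21.8 + 0.9 + 0.0 + 0.0 = 435.0
GRR = 5 × 435.0 / 1000 = 2.175

2.175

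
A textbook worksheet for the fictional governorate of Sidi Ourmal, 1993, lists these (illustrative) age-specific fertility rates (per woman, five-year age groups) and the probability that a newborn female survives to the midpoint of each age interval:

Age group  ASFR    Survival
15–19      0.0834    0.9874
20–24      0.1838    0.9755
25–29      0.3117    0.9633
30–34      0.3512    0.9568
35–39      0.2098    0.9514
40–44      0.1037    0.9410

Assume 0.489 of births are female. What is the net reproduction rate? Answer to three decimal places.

Proportion female at birth = 0.489.
Weighting each age-specific rate by interval width and survival:
  15–19: 5 × 0.0834 × 0.9874 = 0.41175
  20–24: 5 × 0.1838 × 0.9755 = 0.89648
  25–29: 5 × 0.3117 × 0.9633 = 1.50130
  30–34: 5 × 0.3512 × 0.9568 = 1.68014
  35–39: 5 × 0.2098 × 0.9514 = 0.99802
  40–44: 5 × 0.1037 × 0.9410 = 0.48791
Sum = 5.97560
NRR = 0.489 × 5.97560 = 2.92207
An NRR exceeding 1 indicates intrinsic growth under these rates.

2.922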